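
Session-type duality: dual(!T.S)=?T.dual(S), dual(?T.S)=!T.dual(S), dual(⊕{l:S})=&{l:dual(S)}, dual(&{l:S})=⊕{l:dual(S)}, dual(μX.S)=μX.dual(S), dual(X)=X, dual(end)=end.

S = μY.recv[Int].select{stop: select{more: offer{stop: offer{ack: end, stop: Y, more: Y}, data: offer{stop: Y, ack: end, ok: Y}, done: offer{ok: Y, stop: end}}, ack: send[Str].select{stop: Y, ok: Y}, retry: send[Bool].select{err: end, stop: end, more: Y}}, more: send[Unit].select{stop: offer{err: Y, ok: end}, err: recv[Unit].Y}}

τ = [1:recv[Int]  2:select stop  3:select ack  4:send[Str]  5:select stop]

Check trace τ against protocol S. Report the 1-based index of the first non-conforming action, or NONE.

NONE

@1 recv[Int]  ✓  residual = select{stop: select{more: offer{stop: offer{ack: end, stop: μY.…, more: μY.…}, data: offer{stop: μY.…, ack: end, ok: μY.…}, done: offer{ok: μY.…, stop: end}}, ack: send[Str].select{stop: μY.…, ok: μY.…}, retry: send[Bool].select{err: end, stop: end, more: μY.…}}, more: send[Unit].select{stop: offer{err: μY.…, ok: end}, err: recv[Unit].μY.…}}
@2 select stop  ✓  residual = select{more: offer{stop: offer{ack: end, stop: μY.…, more: μY.…}, data: offer{stop: μY.…, ack: end, ok: μY.…}, done: offer{ok: μY.…, stop: end}}, ack: send[Str].select{stop: μY.…, ok: μY.…}, retry: send[Bool].select{err: end, stop: end, more: μY.…}}
@3 select ack  ✓  residual = send[Str].select{stop: μY.…, ok: μY.…}
@4 send[Str]  ✓  residual = select{stop: μY.…, ok: μY.…}
@5 select stop  ✓  residual = μY.…
trace exhausted — no violation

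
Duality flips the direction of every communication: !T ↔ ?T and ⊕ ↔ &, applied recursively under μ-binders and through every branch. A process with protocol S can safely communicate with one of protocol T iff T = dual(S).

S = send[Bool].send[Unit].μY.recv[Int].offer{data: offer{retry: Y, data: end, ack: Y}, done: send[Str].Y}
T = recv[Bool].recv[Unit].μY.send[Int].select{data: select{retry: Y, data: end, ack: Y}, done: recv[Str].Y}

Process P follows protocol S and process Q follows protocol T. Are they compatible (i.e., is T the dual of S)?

YES

send[Bool] | recv[Bool]  ✓
  send[Unit] | recv[Unit]  ✓
    μY | μY  ✓ (binder kept)
      recv[Int] | send[Int]  ✓
        offer{data,done} | select{data,done}  ✓ same labels
          case data:
            offer{retry,data,ack} | select{retry,data,ack}  ✓ same labels
              case retry:
                Y | Y  ✓
              case data:
                end | end  ✓
              case ack:
                Y | Y  ✓
          case done:
            send[Str] | recv[Str]  ✓
              Y | Y  ✓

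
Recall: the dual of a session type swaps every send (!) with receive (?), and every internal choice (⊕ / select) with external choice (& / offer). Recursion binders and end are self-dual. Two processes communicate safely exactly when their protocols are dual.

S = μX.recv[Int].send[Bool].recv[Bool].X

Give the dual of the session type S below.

μX.send[Int].recv[Bool].send[Bool].X

μX = μX  (μ self-dual)
  recv[Int] = send[Int]
    send[Bool] = recv[Bool]
      recv[Bool] = send[Bool]
        dual(X) = X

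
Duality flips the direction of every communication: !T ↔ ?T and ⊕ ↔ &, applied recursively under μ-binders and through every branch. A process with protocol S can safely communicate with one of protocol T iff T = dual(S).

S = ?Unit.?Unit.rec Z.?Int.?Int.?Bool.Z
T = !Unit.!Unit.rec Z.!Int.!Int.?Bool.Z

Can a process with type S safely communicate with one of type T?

NO

?Unit | !Unit  match
  ?Unit | !Unit  match
    rec Z | rec Z  match (rec unchanged)
      ?Int | !Int  match
        ?Int | !Int  match
          ?Bool | ?Bool  ✗ same direction on both sides — not dual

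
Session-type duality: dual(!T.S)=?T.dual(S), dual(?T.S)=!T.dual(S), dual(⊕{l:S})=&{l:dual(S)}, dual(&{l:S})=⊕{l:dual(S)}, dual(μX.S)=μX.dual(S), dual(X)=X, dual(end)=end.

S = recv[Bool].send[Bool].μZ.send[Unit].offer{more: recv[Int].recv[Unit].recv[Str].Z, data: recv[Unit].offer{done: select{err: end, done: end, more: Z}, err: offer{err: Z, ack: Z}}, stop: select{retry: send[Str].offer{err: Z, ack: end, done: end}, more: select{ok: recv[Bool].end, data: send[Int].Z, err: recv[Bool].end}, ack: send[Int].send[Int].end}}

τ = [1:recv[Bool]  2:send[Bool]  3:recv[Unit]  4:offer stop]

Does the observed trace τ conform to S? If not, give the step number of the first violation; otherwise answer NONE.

@1 recv[Bool]  ✓  now at send[Bool].μZ.…
@2 send[Bool]  ✓  now at μZ.…
@3 got recv[Unit], protocol expects send[Unit]  ✗

3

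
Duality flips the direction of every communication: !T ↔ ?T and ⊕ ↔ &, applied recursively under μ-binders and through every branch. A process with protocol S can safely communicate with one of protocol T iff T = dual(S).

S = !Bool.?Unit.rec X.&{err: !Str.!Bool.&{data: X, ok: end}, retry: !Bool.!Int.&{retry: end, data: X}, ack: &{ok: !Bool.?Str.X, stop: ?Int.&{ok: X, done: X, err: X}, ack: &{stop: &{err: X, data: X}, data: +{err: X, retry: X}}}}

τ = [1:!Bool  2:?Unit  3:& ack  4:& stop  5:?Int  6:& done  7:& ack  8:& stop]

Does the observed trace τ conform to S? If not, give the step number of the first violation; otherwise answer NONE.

NONE

[1] !Bool  ok  now at ?Unit.rec X.…
[2] ?Unit  ok  now at rec X.…
[3] & ack  ok  now at &{ok: !Bool.?Str.rec X.…, stop: ?Int.&{ok: rec X.…, done: rec X.…, err: rec X.…}, ack: &{stop: &{err: rec X.…, data: rec X.…}, data: +{err: rec X.…, retry: rec X.…}}}
[4] & stop  ok  now at ?Int.&{ok: rec X.…, done: rec X.…, err: rec X.…}
[5] ?Int  ok  now at &{ok: rec X.…, done: rec X.…, err: rec X.…}
[6] & done  ok  now at rec X.…
[7] & ack  ok  now at &{ok: !Bool.?Str.rec X.…, stop: ?Int.&{ok: rec X.…, done: rec X.…, err: rec X.…}, ack: &{stop: &{err: rec X.…, data: rec X.…}, data: +{err: rec X.…, retry: rec X.…}}}
[8] & stop  ok  now at ?Int.&{ok: rec X.…, done: rec X.…, err: rec X.…}
all 8 steps conform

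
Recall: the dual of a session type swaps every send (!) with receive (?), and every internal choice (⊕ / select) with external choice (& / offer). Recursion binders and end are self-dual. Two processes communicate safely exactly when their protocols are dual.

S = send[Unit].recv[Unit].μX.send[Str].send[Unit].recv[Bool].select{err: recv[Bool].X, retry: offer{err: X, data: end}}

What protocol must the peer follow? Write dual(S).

recv[Unit].send[Unit].μX.recv[Str].recv[Unit].send[Bool].offer{err: send[Bool].X, retry: select{err: X, data: end}}

send[Unit] ↦ recv[Unit]
  recv[Unit] ↦ send[Unit]
    μX ↦ μX  (binder kept)
      send[Str] ↦ recv[Str]
        send[Unit] ↦ recv[Unit]
          recv[Bool] ↦ send[Bool]
            select{err,retry} ↦ offer{err,retry}  (⊕→&)
              case err:
                recv[Bool] ↦ send[Bool]
                  dual(X) = X
              case retry:
                offer{err,data} ↦ select{err,data}  (&→⊕)
                  case err:
                    dual(X) = X
                  case data:
                    dual(end) = end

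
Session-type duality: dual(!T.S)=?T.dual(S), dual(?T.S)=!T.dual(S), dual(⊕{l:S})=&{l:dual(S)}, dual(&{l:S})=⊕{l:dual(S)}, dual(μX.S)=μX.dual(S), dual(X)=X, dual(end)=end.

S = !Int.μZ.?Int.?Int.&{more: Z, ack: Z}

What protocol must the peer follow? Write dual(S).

?Int.μZ.!Int.!Int.⊕{more: Z, ack: Z}

!Int ↦ ?Int
  μZ ↦ μZ  (binder kept)
    ?Int ↦ !Int
      ?Int ↦ !Int
        &{more,ack} ↦ ⊕{more,ack}  (&→⊕)
          • more:
            Z self-dual
          • ack:
            Z self-dual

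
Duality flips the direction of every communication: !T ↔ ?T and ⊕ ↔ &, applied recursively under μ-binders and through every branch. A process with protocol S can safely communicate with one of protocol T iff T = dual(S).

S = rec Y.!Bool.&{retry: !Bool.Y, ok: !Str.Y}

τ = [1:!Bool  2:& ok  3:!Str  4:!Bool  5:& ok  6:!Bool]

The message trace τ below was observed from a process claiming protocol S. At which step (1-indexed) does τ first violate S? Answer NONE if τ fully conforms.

[1] !Bool  ✓  residual = &{retry: !Bool.rec Y.…, ok: !Str.rec Y.…}
[2] & ok  ✓  residual = !Str.rec Y.…
[3] !Str  ✓  residual = rec Y.…
[4] !Bool  ✓  residual = &{retry: !Bool.rec Y.…, ok: !Str.rec Y.…}
[5] & ok  ✓  residual = !Str.rec Y.…
[6] got !Bool, protocol expects !Str  ✗

6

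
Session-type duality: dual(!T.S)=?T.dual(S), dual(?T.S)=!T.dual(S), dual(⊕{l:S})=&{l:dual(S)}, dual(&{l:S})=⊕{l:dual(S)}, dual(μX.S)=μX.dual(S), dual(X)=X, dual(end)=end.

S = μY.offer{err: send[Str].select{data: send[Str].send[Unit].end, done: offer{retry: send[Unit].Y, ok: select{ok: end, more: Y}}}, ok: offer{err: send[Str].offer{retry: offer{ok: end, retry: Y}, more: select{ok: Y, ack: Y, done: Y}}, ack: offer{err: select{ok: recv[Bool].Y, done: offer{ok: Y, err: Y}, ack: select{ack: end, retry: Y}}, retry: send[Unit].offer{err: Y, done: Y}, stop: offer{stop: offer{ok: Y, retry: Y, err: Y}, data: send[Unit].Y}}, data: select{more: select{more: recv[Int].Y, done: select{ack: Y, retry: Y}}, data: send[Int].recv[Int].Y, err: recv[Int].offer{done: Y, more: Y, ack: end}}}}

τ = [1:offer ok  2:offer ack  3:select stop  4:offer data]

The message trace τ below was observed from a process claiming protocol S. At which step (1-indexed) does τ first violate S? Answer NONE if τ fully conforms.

[1] offer ok  match  residual = offer{err: send[Str].offer{retry: offer{ok: end, retry: μY.…}, more: select{ok: μY.…, ack: μY.…, done: μY.…}}, ack: offer{err: select{ok: recv[Bool].μY.…, done: offer{ok: μY.…, err: μY.…}, ack: select{ack: end, retry: μY.…}}, retry: send[Unit].offer{err: μY.…, done: μY.…}, stop: offer{stop: offer{ok: μY.…, retry: μY.…, err: μY.…}, data: send[Unit].μY.…}}, data: select{more: select{more: recv[Int].μY.…, done: select{ack: μY.…, retry: μY.…}}, data: send[Int].recv[Int].μY.…, err: recv[Int].offer{done: μY.…, more: μY.…, ack: end}}}
[2] offer ack  match  residual = offer{err: select{ok: recv[Bool].μY.…, done: offer{ok: μY.…, err: μY.…}, ack: select{ack: end, retry: μY.…}}, retry: send[Unit].offer{err: μY.…, done: μY.…}, stop: offer{stop: offer{ok: μY.…, retry: μY.…, err: μY.…}, data: send[Unit].μY.…}}
[3] got select stop, protocol expects offer err or offer retry or offer stop  ✗

3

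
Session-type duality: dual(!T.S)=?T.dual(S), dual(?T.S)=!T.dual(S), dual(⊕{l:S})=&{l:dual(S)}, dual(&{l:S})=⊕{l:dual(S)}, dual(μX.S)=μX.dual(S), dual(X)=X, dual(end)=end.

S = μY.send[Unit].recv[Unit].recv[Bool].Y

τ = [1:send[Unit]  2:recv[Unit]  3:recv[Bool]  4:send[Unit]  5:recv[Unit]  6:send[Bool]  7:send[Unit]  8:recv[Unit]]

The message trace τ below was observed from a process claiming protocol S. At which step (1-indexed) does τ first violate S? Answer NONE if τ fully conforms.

[1] send[Unit]  ok  residual = recv[Unit].recv[Bool].μY.…
[2] recv[Unit]  ok  residual = recv[Bool].μY.…
[3] recv[Bool]  ok  residual = μY.…
[4] send[Unit]  ok  residual = recv[Unit].recv[Bool].μY.…
[5] recv[Unit]  ok  residual = recv[Bool].μY.…
[6] got send[Bool], protocol expects recv[Bool]  ✗

6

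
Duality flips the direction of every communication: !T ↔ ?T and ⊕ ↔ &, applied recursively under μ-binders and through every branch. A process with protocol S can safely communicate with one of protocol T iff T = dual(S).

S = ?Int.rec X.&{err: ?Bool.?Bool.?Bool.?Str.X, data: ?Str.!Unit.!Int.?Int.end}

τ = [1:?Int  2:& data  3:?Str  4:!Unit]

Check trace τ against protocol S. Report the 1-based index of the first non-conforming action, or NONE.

step 1: ?Int  ✓  state: rec X.…
step 2: & data  ✓  state: ?Str.!Unit.!Int.?Int.end
step 3: ?Str  ✓  state: !Unit.!Int.?Int.end
step 4: !Unit  ✓  state: !Int.?Int.end
trace exhausted — no violation

NONE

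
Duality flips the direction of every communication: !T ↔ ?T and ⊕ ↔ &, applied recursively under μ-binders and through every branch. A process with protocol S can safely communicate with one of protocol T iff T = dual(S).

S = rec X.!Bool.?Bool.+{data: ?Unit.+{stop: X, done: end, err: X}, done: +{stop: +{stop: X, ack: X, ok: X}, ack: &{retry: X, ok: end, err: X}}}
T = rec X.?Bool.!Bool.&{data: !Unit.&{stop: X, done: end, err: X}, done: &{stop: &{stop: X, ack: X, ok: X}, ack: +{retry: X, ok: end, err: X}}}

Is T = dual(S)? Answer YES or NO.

rec X vs rec X  ok (binder kept)
  !Bool vs ?Bool  ok
    ?Bool vs !Bool  ok
      +{data,done} vs &{data,done}  ok same labels
        • data:
          ?Unit vs !Unit  ok
            +{stop,done,err} vs &{stop,done,err}  ok same labels
              • stop:
                X vs X  ok
              • done:
                end vs end  ok
              • err:
                X vs X  ok
        • done:
          +{stop,ack} vs &{stop,ack}  ok same labels
            • stop:
              +{stop,ack,ok} vs &{stop,ack,ok}  ok same labels
                • stop:
                  X vs X  ok
                • ack:
                  X vs X  ok
                • ok:
                  X vs X  ok
            • ack:
              &{retry,ok,err} vs +{retry,ok,err}  ok same labels
                • retry:
                  X vs X  ok
                • ok:
                  end vs end  ok
                • err:
                  X vs X  ok

YES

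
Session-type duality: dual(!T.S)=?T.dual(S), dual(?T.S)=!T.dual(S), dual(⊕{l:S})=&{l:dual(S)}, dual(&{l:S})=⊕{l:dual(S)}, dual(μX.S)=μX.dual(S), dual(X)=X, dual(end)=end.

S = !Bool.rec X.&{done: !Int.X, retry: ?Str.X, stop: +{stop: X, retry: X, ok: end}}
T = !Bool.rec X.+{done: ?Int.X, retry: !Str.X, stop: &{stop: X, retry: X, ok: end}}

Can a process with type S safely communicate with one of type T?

!Bool ‖ !Bool  ✗ same direction on both sides — not dual

NO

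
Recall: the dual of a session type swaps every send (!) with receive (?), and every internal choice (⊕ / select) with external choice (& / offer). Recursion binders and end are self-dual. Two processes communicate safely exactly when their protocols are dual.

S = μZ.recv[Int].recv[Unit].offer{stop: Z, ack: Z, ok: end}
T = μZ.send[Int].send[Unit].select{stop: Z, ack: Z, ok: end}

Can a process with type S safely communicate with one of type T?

μZ vs μZ  ✓ (binder kept)
  recv[Int] vs send[Int]  ✓
    recv[Unit] vs send[Unit]  ✓
      offer{stop,ack,ok} vs select{stop,ack,ok}  ✓ label sets agree
        case stop:
          Z vs Z  ✓
        case ack:
          Z vs Z  ✓
        case ok:
          end vs end  ✓

YES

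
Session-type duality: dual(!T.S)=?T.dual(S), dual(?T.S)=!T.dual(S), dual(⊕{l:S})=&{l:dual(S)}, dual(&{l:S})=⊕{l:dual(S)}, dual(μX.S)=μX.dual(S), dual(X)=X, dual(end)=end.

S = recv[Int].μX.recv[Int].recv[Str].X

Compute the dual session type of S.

send[Int].μX.send[Int].send[Str].X

recv[Int] → send[Int]
  μX → μX  (μ self-dual)
    recv[Int] → send[Int]
      recv[Str] → send[Str]
        X self-dual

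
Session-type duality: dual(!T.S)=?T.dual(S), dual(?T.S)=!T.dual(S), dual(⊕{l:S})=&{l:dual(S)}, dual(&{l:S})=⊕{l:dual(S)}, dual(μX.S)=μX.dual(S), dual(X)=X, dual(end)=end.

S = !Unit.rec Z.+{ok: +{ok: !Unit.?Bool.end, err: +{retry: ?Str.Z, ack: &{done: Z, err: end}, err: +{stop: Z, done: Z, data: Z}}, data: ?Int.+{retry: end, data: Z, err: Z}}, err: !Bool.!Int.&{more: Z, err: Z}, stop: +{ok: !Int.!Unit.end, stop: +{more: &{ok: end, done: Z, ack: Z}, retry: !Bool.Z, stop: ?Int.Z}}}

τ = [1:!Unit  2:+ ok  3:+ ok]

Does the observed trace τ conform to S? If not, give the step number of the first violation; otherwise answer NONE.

NONE

step 1: !Unit  ok  state: rec Z.…
step 2: + ok  ok  state: +{ok: !Unit.?Bool.end, err: +{retry: ?Str.rec Z.…, ack: &{done: rec Z.…, err: end}, err: +{stop: rec Z.…, done: rec Z.…, data: rec Z.…}}, data: ?Int.+{retry: end, data: rec Z.…, err: rec Z.…}}
step 3: + ok  ok  state: !Unit.?Bool.end
all 3 steps conform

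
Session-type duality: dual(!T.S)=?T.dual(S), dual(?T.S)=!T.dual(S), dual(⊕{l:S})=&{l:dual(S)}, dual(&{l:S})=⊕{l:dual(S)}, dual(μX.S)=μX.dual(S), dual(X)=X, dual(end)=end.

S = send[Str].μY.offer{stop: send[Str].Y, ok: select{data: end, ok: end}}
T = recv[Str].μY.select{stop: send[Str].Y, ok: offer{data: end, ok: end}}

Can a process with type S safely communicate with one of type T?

send[Str] vs recv[Str]  ✓
  μY vs μY  ✓ (binder kept)
    offer{stop,ok} vs select{stop,ok}  ✓ same labels
      case stop:
        send[Str] vs send[Str]  ✗ same direction on both sides — not dual

NO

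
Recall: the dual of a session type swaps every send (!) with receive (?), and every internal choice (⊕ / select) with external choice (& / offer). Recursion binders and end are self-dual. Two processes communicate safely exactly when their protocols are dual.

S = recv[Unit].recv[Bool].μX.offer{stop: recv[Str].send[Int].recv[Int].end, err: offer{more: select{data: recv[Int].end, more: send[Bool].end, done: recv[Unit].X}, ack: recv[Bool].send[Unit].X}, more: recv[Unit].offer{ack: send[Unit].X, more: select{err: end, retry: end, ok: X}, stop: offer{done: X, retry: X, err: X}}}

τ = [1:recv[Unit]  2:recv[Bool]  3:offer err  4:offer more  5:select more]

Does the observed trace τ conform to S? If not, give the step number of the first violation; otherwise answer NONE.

NONE

[1] recv[Unit]  ok  cont: recv[Bool].μX.…
[2] recv[Bool]  ok  cont: μX.…
[3] offer err  ok  cont: offer{more: select{data: recv[Int].end, more: send[Bool].end, done: recv[Unit].μX.…}, ack: recv[Bool].send[Unit].μX.…}
[4] offer more  ok  cont: select{data: recv[Int].end, more: send[Bool].end, done: recv[Unit].μX.…}
[5] select more  ok  cont: send[Bool].end
τ conforms to S (length 5)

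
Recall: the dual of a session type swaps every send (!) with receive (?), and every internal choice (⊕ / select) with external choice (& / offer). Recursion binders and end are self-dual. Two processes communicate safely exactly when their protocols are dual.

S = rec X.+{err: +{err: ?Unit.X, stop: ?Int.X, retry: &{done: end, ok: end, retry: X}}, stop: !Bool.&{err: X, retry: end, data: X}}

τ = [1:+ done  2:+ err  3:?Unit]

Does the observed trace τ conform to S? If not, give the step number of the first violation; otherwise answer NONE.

1

step 1: got + done, protocol expects + err or + stop  ✗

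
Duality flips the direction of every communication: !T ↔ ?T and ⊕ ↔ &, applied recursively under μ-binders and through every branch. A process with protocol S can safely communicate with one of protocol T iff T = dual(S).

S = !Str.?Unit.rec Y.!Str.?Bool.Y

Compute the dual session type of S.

!Str → ?Str
  ?Unit → !Unit
    rec Y → rec Y  (binder kept)
      !Str → ?Str
        ?Bool → !Bool
          dual(Y) = Y

?Str.!Unit.rec Y.?Str.!Bool.Y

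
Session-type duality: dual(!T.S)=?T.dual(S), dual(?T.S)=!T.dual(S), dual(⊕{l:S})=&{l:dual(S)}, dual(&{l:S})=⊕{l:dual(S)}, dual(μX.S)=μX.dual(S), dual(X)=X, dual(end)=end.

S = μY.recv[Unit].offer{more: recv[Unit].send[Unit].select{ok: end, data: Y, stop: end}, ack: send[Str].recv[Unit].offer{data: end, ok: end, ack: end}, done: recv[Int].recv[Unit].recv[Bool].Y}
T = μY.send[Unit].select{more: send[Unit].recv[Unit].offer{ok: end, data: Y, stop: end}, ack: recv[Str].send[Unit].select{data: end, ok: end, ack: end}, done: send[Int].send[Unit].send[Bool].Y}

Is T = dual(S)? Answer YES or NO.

YES

μY ‖ μY  ✓ (μ self-dual)
  recv[Unit] ‖ send[Unit]  ✓
    offer{more,ack,done} ‖ select{more,ack,done}  ✓ labels match
      • more:
        recv[Unit] ‖ send[Unit]  ✓
          send[Unit] ‖ recv[Unit]  ✓
            select{ok,data,stop} ‖ offer{ok,data,stop}  ✓ labels match
              • ok:
                end ‖ end  ✓
              • data:
                Y ‖ Y  ✓
              • stop:
                end ‖ end  ✓
      • ack:
        send[Str] ‖ recv[Str]  ✓
          recv[Unit] ‖ send[Unit]  ✓
            offer{data,ok,ack} ‖ select{data,ok,ack}  ✓ labels match
              • data:
                end ‖ end  ✓
              • ok:
                end ‖ end  ✓
              • ack:
                end ‖ end  ✓
      • done:
        recv[Int] ‖ send[Int]  ✓
          recv[Unit] ‖ send[Unit]  ✓
            recv[Bool] ‖ send[Bool]  ✓
              Y ‖ Y  ✓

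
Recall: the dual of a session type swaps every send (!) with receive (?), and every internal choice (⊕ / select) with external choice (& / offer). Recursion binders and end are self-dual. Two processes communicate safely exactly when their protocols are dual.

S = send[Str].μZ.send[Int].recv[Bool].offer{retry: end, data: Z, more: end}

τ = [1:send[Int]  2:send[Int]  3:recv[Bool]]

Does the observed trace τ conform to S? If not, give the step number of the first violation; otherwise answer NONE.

@1 got send[Int], protocol expects send[Str]  ✗

1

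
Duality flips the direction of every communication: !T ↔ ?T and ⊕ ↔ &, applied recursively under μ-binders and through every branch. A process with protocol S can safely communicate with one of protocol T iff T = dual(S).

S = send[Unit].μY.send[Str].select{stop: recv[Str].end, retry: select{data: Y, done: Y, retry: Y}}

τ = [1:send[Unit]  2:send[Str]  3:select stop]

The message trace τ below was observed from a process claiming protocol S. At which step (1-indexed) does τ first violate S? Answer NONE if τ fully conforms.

[1] send[Unit]  ✓  now at μY.…
[2] send[Str]  ✓  now at select{stop: recv[Str].end, retry: select{data: μY.…, done: μY.…, retry: μY.…}}
[3] select stop  ✓  now at recv[Str].end
all 3 steps conform

NONE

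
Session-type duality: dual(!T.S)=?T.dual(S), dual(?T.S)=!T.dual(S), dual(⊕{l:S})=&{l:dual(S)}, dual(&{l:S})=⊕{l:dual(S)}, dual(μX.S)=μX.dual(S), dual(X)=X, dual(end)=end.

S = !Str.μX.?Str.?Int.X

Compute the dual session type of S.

?Str.μX.!Str.!Int.X

!Str → ?Str
  μX → μX  (binder kept)
    ?Str → !Str
      ?Int → !Int
        X ↦ X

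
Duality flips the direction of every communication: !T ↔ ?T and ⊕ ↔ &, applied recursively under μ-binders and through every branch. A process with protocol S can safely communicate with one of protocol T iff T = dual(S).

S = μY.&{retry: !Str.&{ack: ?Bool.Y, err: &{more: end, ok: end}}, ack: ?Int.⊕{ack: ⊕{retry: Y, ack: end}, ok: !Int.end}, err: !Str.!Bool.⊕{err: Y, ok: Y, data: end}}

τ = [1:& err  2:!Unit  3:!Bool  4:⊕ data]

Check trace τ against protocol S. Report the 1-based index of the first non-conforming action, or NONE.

step 1: & err  ok  cont: !Str.!Bool.⊕{err: μY.…, ok: μY.…, data: end}
step 2: got !Unit, protocol expects !Str  ✗

2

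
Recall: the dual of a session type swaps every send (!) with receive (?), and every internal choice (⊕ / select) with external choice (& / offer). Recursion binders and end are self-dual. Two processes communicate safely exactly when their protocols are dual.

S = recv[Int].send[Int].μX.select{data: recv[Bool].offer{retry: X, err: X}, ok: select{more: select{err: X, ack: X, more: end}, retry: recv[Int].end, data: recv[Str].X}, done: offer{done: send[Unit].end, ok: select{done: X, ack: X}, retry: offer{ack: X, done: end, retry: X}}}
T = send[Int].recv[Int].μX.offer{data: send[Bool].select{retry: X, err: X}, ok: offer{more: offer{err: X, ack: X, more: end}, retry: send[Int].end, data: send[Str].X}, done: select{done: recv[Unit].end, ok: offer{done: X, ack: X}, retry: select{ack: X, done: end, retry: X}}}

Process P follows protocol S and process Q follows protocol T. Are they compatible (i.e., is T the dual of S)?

recv[Int] | send[Int]  ✓
  send[Int] | recv[Int]  ✓
    μX | μX  ✓ (μ self-dual)
      select{data,ok,done} | offer{data,ok,done}  ✓ label sets agree
        [data]
          recv[Bool] | send[Bool]  ✓
            offer{retry,err} | select{retry,err}  ✓ label sets agree
              [retry]
                X | X  ✓
              [err]
                X | X  ✓
        [ok]
          select{more,retry,data} | offer{more,retry,data}  ✓ label sets agree
            [more]
              select{err,ack,more} | offer{err,ack,more}  ✓ label sets agree
                [err]
                  X | X  ✓
                [ack]
                  X | X  ✓
                [more]
                  end | end  ✓
            [retry]
              recv[Int] | send[Int]  ✓
                end | end  ✓
            [data]
              recv[Str] | send[Str]  ✓
                X | X  ✓
        [done]
          offer{done,ok,retry} | select{done,ok,retry}  ✓ label sets agree
            [done]
              send[Unit] | recv[Unit]  ✓
                end | end  ✓
            [ok]
              select{done,ack} | offer{done,ack}  ✓ label sets agree
                [done]
                  X | X  ✓
                [ack]
                  X | X  ✓
            [retry]
              offer{ack,done,retry} | select{ack,done,retry}  ✓ label sets agree
                [ack]
                  X | X  ✓
                [done]
                  end | end  ✓
                [retry]
                  X | X  ✓

YES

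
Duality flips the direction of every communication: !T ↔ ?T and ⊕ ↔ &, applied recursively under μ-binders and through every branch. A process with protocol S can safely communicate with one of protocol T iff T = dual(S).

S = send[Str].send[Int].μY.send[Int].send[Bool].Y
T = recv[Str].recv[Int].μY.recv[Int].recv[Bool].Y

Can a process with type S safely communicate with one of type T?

send[Str] vs recv[Str]  ok
  send[Int] vs recv[Int]  ok
    μY vs μY  ok (binder kept)
      send[Int] vs recv[Int]  ok
        send[Bool] vs recv[Bool]  ok
          Y vs Y  ok

YES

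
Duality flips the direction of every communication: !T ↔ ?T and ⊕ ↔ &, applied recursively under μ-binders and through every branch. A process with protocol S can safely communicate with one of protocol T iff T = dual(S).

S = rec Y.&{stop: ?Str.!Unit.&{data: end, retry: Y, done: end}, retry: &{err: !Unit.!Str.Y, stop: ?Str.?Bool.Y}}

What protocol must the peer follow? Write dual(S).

rec Y.+{stop: !Str.?Unit.+{data: end, retry: Y, done: end}, retry: +{err: ?Unit.?Str.Y, stop: !Str.!Bool.Y}}

rec Y = rec Y  (μ self-dual)
  &{stop,retry} = +{stop,retry}  (&→⊕)
    [stop]
      ?Str = !Str
        !Unit = ?Unit
          &{data,retry,done} = +{data,retry,done}  (&→⊕)
            [data]
              end self-dual
            [retry]
              Y self-dual
            [done]
              end self-dual
    [retry]
      &{err,stop} = +{err,stop}  (&→⊕)
        [err]
          !Unit = ?Unit
            !Str = ?Str
              Y self-dual
        [stop]
          ?Str = !Str
            ?Bool = !Bool
              Y self-dual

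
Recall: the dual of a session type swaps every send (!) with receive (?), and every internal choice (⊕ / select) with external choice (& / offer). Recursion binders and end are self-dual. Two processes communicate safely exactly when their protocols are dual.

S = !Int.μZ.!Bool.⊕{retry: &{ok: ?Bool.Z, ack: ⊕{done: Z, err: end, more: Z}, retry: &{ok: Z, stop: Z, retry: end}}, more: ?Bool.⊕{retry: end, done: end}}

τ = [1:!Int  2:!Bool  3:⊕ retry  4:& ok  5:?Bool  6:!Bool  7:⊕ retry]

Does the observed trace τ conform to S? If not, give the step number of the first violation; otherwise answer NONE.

[1] !Int  ✓  cont: μZ.…
[2] !Bool  ✓  cont: ⊕{retry: &{ok: ?Bool.μZ.…, ack: ⊕{done: μZ.…, err: end, more: μZ.…}, retry: &{ok: μZ.…, stop: μZ.…, retry: end}}, more: ?Bool.⊕{retry: end, done: end}}
[3] ⊕ retry  ✓  cont: &{ok: ?Bool.μZ.…, ack: ⊕{done: μZ.…, err: end, more: μZ.…}, retry: &{ok: μZ.…, stop: μZ.…, retry: end}}
[4] & ok  ✓  cont: ?Bool.μZ.…
[5] ?Bool  ✓  cont: μZ.…
[6] !Bool  ✓  cont: ⊕{retry: &{ok: ?Bool.μZ.…, ack: ⊕{done: μZ.…, err: end, more: μZ.…}, retry: &{ok: μZ.…, stop: μZ.…, retry: end}}, more: ?Bool.⊕{retry: end, done: end}}
[7] ⊕ retry  ✓  cont: &{ok: ?Bool.μZ.…, ack: ⊕{done: μZ.…, err: end, more: μZ.…}, retry: &{ok: μZ.…, stop: μZ.…, retry: end}}
trace exhausted — no violation

NONE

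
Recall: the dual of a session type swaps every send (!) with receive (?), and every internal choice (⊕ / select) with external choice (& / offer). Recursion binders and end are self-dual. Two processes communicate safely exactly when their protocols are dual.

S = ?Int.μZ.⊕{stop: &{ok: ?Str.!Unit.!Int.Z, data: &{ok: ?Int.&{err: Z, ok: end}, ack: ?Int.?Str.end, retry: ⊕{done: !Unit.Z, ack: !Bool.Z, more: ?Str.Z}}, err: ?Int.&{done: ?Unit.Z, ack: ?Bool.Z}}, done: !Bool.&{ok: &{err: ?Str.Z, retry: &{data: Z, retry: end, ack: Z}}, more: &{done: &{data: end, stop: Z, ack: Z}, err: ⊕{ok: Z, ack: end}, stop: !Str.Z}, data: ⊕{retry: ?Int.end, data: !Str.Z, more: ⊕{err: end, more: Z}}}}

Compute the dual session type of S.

?Int → !Int
  μZ → μZ  (binder kept)
    ⊕{stop,done} → &{stop,done}  (internal→external)
      [stop]
        &{ok,data,err} → ⊕{ok,data,err}  (external→internal)
          [ok]
            ?Str → !Str
              !Unit → ?Unit
                !Int → ?Int
                  Z ↦ Z
          [data]
            &{ok,ack,retry} → ⊕{ok,ack,retry}  (external→internal)
              [ok]
                ?Int → !Int
                  &{err,ok} → ⊕{err,ok}  (external→internal)
                    [err]
                      Z ↦ Z
                    [ok]
                      end ↦ end
              [ack]
                ?Int → !Int
                  ?Str → !Str
                    end ↦ end
              [retry]
                ⊕{done,ack,more} → &{done,ack,more}  (internal→external)
                  [done]
                    !Unit → ?Unit
                      Z ↦ Z
                  [ack]
                    !Bool → ?Bool
                      Z ↦ Z
                  [more]
                    ?Str → !Str
                      Z ↦ Z
          [err]
            ?Int → !Int
              &{done,ack} → ⊕{done,ack}  (external→internal)
                [done]
                  ?Unit → !Unit
                    Z ↦ Z
                [ack]
                  ?Bool → !Bool
                    Z ↦ Z
      [done]
        !Bool → ?Bool
          &{ok,more,data} → ⊕{ok,more,data}  (external→internal)
            [ok]
              &{err,retry} → ⊕{err,retry}  (external→internal)
                [err]
                  ?Str → !Str
                    Z ↦ Z
                [retry]
                  &{data,retry,ack} → ⊕{data,retry,ack}  (external→internal)
                    [data]
                      Z ↦ Z
                    [retry]
                      end ↦ end
                    [ack]
                      Z ↦ Z
            [more]
              &{done,err,stop} → ⊕{done,err,stop}  (external→internal)
                [done]
                  &{data,stop,ack} → ⊕{data,stop,ack}  (external→internal)
                    [data]
                      end ↦ end
                    [stop]
                      Z ↦ Z
                    [ack]
                      Z ↦ Z
                [err]
                  ⊕{ok,ack} → &{ok,ack}  (internal→external)
                    [ok]
                      Z ↦ Z
                    [ack]
                      end ↦ end
                [stop]
                  !Str → ?Str
                    Z ↦ Z
            [data]
              ⊕{retry,data,more} → &{retry,data,more}  (internal→external)
                [retry]
                  ?Int → !Int
                    end ↦ end
                [data]
                  !Str → ?Str
                    Z ↦ Z
                [more]
                  ⊕{err,more} → &{err,more}  (internal→external)
                    [err]
                      end ↦ end
                    [more]
                      Z ↦ Z

!Int.μZ.&{stop: ⊕{ok: !Str.?Unit.?Int.Z, data: ⊕{ok: !Int.⊕{err: Z, ok: end}, ack: !Int.!Str.end, retry: &{done: ?Unit.Z, ack: ?Bool.Z, more: !Str.Z}}, err: !Int.⊕{done: !Unit.Z, ack: !Bool.Z}}, done: ?Bool.⊕{ok: ⊕{err: !Str.Z, retry: ⊕{data: Z, retry: end, ack: Z}}, more: ⊕{done: ⊕{data: end, stop: Z, ack: Z}, err: &{ok: Z, ack: end}, stop: ?Str.Z}, data: &{retry: !Int.end, data: ?Str.Z, more: &{err: end, more: Z}}}}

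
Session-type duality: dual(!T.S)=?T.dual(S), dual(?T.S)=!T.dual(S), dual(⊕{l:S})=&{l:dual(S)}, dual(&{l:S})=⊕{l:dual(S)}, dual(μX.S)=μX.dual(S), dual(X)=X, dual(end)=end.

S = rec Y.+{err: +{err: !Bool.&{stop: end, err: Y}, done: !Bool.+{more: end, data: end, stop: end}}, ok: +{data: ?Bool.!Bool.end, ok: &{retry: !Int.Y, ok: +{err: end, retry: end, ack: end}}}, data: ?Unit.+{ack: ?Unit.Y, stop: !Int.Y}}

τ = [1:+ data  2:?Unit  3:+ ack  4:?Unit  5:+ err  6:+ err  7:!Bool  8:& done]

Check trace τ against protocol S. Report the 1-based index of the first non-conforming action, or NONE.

8

@1 + data  ✓  now at ?Unit.+{ack: ?Unit.rec Y.…, stop: !Int.rec Y.…}
@2 ?Unit  ✓  now at +{ack: ?Unit.rec Y.…, stop: !Int.rec Y.…}
@3 + ack  ✓  now at ?Unit.rec Y.…
@4 ?Unit  ✓  now at rec Y.…
@5 + err  ✓  now at +{err: !Bool.&{stop: end, err: rec Y.…}, done: !Bool.+{more: end, data: end, stop: end}}
@6 + err  ✓  now at !Bool.&{stop: end, err: rec Y.…}
@7 !Bool  ✓  now at &{stop: end, err: rec Y.…}
@8 got & done, protocol expects & stop or & err  ✗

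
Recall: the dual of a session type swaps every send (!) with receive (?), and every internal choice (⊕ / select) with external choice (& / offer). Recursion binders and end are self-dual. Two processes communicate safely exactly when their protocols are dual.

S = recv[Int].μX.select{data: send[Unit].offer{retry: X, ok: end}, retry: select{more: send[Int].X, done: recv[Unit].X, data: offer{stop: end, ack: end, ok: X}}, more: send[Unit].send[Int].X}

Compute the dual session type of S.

recv[Int] ↦ send[Int]
  μX ↦ μX  (μ self-dual)
    select{data,retry,more} ↦ offer{data,retry,more}  (select→offer)
      case data:
        send[Unit] ↦ recv[Unit]
          offer{retry,ok} ↦ select{retry,ok}  (&→⊕)
            case retry:
              dual(X) = X
            case ok:
              dual(end) = end
      case retry:
        select{more,done,data} ↦ offer{more,done,data}  (select→offer)
          case more:
            send[Int] ↦ recv[Int]
              dual(X) = X
          case done:
            recv[Unit] ↦ send[Unit]
              dual(X) = X
          case data:
            offer{stop,ack,ok} ↦ select{stop,ack,ok}  (&→⊕)
              case stop:
                dual(end) = end
              case ack:
                dual(end) = end
              case ok:
                dual(X) = X
      case more:
        send[Unit] ↦ recv[Unit]
          send[Int] ↦ recv[Int]
            dual(X) = X

send[Int].μX.offer{data: recv[Unit].select{retry: X, ok: end}, retry: offer{more: recv[Int].X, done: send[Unit].X, data: select{stop: end, ack: end, ok: X}}, more: recv[Unit].recv[Int].X}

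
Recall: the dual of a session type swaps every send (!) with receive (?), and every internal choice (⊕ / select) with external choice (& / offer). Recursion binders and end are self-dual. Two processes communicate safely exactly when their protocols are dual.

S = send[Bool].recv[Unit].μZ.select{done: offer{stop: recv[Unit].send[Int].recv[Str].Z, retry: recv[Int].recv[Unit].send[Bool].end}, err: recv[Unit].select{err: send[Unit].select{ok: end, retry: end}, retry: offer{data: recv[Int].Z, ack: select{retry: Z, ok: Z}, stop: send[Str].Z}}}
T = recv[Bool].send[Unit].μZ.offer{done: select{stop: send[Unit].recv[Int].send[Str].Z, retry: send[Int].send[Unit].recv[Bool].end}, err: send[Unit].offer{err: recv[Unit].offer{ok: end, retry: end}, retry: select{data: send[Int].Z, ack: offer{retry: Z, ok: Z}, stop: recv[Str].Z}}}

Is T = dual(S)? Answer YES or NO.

YES

send[Bool] | recv[Bool]  ✓
  recv[Unit] | send[Unit]  ✓
    μZ | μZ  ✓ (rec unchanged)
      select{done,err} | offer{done,err}  ✓ same labels
        [done]
          offer{stop,retry} | select{stop,retry}  ✓ same labels
            [stop]
              recv[Unit] | send[Unit]  ✓
                send[Int] | recv[Int]  ✓
                  recv[Str] | send[Str]  ✓
                    Z | Z  ✓
            [retry]
              recv[Int] | send[Int]  ✓
                recv[Unit] | send[Unit]  ✓
                  send[Bool] | recv[Bool]  ✓
                    end | end  ✓
        [err]
          recv[Unit] | send[Unit]  ✓
            select{err,retry} | offer{err,retry}  ✓ same labels
              [err]
                send[Unit] | recv[Unit]  ✓
                  select{ok,retry} | offer{ok,retry}  ✓ same labels
                    [ok]
                      end | end  ✓
                    [retry]
                      end | end  ✓
              [retry]
                offer{data,ack,stop} | select{data,ack,stop}  ✓ same labels
                  [data]
                    recv[Int] | send[Int]  ✓
                      Z | Z  ✓
                  [ack]
                    select{retry,ok} | offer{retry,ok}  ✓ same labels
                      [retry]
                        Z | Z  ✓
                      [ok]
                        Z | Z  ✓
                  [stop]
                    send[Str] | recv[Str]  ✓
                      Z | Z  ✓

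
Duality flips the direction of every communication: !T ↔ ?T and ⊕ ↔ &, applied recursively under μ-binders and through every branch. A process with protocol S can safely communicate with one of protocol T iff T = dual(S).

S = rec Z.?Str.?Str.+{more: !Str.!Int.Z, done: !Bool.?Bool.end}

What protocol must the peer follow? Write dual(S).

rec Z = rec Z  (binder kept)
  ?Str = !Str
    ?Str = !Str
      +{more,done} = &{more,done}  (⊕→&)
        • more:
          !Str = ?Str
            !Int = ?Int
              dual(Z) = Z
        • done:
          !Bool = ?Bool
            ?Bool = !Bool
              dual(end) = end

rec Z.!Str.!Str.&{more: ?Str.?Int.Z, done: ?Bool.!Bool.end}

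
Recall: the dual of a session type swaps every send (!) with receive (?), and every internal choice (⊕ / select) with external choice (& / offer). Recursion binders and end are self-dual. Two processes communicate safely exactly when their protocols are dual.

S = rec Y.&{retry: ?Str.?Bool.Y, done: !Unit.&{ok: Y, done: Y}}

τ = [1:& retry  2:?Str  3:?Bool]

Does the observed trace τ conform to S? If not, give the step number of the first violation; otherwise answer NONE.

step 1: & retry  ✓  residual = ?Str.?Bool.rec Y.…
step 2: ?Str  ✓  residual = ?Bool.rec Y.…
step 3: ?Bool  ✓  residual = rec Y.…
τ conforms to S (length 3)

NONE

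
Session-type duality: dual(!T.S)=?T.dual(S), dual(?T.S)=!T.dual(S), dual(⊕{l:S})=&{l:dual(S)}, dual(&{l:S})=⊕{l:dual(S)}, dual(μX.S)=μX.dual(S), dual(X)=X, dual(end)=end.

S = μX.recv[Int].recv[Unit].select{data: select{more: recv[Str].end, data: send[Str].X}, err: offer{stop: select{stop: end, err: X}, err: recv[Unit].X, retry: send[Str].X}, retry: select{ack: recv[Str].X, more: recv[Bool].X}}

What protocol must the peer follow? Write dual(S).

μX.send[Int].send[Unit].offer{data: offer{more: send[Str].end, data: recv[Str].X}, err: select{stop: offer{stop: end, err: X}, err: send[Unit].X, retry: recv[Str].X}, retry: offer{ack: send[Str].X, more: send[Bool].X}}

μX ↦ μX  (rec unchanged)
  recv[Int] ↦ send[Int]
    recv[Unit] ↦ send[Unit]
      select{data,err,retry} ↦ offer{data,err,retry}  (select→offer)
        case data:
          select{more,data} ↦ offer{more,data}  (select→offer)
            case more:
              recv[Str] ↦ send[Str]
                dual(end) = end
            case data:
              send[Str] ↦ recv[Str]
                dual(X) = X
        case err:
          offer{stop,err,retry} ↦ select{stop,err,retry}  (offer→select)
            case stop:
              select{stop,err} ↦ offer{stop,err}  (select→offer)
                case stop:
                  dual(end) = end
                case err:
                  dual(X) = X
            case err:
              recv[Unit] ↦ send[Unit]
                dual(X) = X
            case retry:
              send[Str] ↦ recv[Str]
                dual(X) = X
        case retry:
          select{ack,more} ↦ offer{ack,more}  (select→offer)
            case ack:
              recv[Str] ↦ send[Str]
                dual(X) = X
            case more:
              recv[Bool] ↦ send[Bool]
                dual(X) = X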